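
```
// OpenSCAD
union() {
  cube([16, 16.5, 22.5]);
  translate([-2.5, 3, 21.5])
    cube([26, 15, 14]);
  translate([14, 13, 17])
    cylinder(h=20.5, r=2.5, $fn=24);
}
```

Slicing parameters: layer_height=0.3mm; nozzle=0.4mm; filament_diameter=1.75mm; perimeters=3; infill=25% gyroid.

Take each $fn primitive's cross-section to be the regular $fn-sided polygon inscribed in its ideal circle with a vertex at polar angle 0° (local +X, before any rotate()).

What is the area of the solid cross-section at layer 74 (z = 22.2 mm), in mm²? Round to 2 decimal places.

At z = 22.2 mm: the 16×16.5 cube contributes its full rectangle (area 264.00 mm²); the cube at (-2.5, 3) is present — its section is the full 26×15 rectangle (area 390.00 mm²); the r=2.5 cylinder at (14, 13) contributes a regular 24-gon of circumradius 2.5 (area = (24/2)·2.500²·sin(360°/24) = 19.41 mm²); Combining (union): the regions partially overlap — summed areas 673.41 mm² minus the doubly-counted overlap 235.41 mm² gives 438.00 mm² — area = 438.00 mm². Overall, the cross-section is a single solid region. Net area = 438.00 mm².

438.00 mm²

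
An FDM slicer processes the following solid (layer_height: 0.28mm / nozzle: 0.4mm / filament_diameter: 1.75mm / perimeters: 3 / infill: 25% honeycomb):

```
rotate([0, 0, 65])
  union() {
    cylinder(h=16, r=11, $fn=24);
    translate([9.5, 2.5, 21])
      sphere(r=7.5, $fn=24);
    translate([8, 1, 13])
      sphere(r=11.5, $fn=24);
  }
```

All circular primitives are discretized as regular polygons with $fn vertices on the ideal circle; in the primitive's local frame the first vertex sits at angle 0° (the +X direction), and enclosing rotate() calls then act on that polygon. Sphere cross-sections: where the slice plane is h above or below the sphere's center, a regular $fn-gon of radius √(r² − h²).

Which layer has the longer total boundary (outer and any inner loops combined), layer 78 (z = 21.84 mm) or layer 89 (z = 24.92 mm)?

Layer 78 (z = 21.84): the cylinder does not reach this height (z outside [0, 16]); the r=7.5 sphere at (9.5, 2.5) slices to a regular 24-gon of circumradius 7.453 (√(r²−h²) with h=0.84 from center) (perimeter = 2·24·7.453·sin(180°/24) = 46.69 mm); the r=11.5 sphere at (8, 1) slices to a regular 24-gon of circumradius 7.356 (√(r²−h²) with h=8.84 from center) (perimeter = 2·24·7.356·sin(180°/24) = 46.08 mm); Taking the union: the regions partially overlap (shared area 139.12 mm²), so the edge portions inside another operand are dropped and the merged outline is re-measured after clipping — boundary = 50.67 mm; (whole slice rotated 65° about Z — lengths, areas and connectivity unchanged). So its perimeter = 50.67 mm. Layer 89 (z = 24.92): the cylinder is absent (z outside [0, 16]); the sphere at (9.5, 2.5): section is a regular 24-gon, circumradius = √(r²−h²) = √(7.5²−3.92²) = 6.394 (perimeter = 2·24·6.394·sin(180°/24) = 40.06 mm); the sphere at (8, 1) is absent (|z−center|=11.920 > r=11.5); Taking the union: only the r=7.5 sphere at (9.5, 2.5) is present, so the union is just that shape — boundary = 40.06 mm; (rotated 65° about Z; rotation is an isometry so areas/perimeters/island counts are preserved). So its perimeter = 40.06 mm. Layer 78 is larger (50.67 vs 40.06 mm).

layer 78 (z = 21.84 mm)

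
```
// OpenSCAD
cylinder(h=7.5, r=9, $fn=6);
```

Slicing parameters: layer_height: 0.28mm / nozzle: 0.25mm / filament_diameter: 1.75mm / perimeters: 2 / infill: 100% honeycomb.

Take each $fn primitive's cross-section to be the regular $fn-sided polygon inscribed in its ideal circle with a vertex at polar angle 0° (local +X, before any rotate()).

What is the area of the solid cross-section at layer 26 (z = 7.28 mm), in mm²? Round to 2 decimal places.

At z = 7.28 mm: the r=9 cylinder gives a regular 6-gon of circumradius 9 (constant along its height) (area = (6/2)·9.000²·sin(360°/6) = 210.44 mm²). Overall, the cross-section is a single solid region. Net area = 210.44 mm².

210.44 mm²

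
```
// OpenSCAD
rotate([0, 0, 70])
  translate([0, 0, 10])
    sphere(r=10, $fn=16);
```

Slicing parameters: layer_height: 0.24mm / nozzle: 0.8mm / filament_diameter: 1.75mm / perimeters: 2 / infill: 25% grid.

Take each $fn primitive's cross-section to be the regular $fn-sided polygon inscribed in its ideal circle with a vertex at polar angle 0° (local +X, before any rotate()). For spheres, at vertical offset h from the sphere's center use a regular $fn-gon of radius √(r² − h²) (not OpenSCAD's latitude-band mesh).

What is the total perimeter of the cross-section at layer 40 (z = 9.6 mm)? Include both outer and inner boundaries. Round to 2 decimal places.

At z = 9.6 mm: the r=10 sphere slices to a regular 16-gon of circumradius 9.992 (√(r²−h²) with h=0.4 from center) (perimeter = 2·16·9.992·sin(180°/16) = 62.38 mm); (rotated 70° about Z; rotation is an isometry so areas/perimeters/island counts are preserved). Overall, the cross-section is a single solid region. Total boundary length (outer) = 62.38 mm.

62.38 mm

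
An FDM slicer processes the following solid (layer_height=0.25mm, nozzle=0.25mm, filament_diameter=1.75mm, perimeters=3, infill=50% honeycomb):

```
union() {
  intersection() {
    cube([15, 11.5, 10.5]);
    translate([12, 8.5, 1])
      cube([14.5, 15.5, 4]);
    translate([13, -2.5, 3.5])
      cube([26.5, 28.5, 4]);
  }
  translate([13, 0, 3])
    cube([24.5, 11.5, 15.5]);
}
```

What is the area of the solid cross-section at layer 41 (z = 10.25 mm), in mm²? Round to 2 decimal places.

At z = 10.25 mm: the cube is present — its section is the full 15×11.5 rectangle (area 172.50 mm²); the cube at (12, 8.5) is not intersected at this z (z outside [1, 5]); the cube at (13, -2.5) is not intersected at this z (z outside [3.5, 7.5]); Taking the intersection: at least one operand is absent at this height, so nothing remains; the cube at (13, 0) is present — its section is the full 24.5×11.5 rectangle (area 281.75 mm²); Merging all regions: only the 24.5×11.5 cube at (13, 0) is present, so the union is just that shape — area = 281.75 mm². Overall, the cross-section is a single solid region. Net area = 281.75 mm².

281.75 mm²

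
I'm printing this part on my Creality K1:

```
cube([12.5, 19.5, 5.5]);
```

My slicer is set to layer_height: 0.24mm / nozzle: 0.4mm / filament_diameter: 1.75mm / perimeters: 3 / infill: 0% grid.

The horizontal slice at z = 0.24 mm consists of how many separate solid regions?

1

At z = 0.24 mm: the cube is present — its section is the full 12.5×19.5 rectangle. The result has 1 disconnected region.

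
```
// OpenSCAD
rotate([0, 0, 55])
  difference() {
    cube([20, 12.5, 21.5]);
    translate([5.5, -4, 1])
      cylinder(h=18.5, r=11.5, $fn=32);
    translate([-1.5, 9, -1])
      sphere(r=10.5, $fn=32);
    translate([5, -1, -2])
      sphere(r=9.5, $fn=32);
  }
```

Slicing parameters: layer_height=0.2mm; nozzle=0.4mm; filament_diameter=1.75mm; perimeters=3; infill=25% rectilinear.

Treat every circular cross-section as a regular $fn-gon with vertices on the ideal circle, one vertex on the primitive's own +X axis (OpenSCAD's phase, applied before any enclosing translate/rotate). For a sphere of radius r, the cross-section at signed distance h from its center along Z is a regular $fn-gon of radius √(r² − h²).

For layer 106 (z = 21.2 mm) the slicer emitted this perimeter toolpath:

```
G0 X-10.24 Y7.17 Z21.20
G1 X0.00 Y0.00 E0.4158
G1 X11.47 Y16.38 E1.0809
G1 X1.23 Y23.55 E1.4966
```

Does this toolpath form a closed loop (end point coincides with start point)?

Start point (G0): (-10.24, 7.17). End point (last G1): the path does not return to the start — open.

no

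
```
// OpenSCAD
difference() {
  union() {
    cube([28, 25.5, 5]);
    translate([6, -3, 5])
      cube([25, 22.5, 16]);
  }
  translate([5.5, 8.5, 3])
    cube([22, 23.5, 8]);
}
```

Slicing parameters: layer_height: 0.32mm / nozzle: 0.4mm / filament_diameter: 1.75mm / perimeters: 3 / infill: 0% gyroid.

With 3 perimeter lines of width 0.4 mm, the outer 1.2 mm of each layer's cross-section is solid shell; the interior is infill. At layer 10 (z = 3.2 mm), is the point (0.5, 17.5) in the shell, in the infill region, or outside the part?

At z = 3.2 mm: the 28×25.5 cube contributes its full rectangle; the cube at (6, -3) is absent (z outside [5, 21]); Merging all regions: only the 28×25.5 cube is present, so the union is just that shape — 1 connected region; the 22×23.5 cube at (5.5, 8.5) contributes its full rectangle; After the difference (first − rest): starting from the result so far, the 22×23.5 cube at (5.5, 8.5) partially overlaps it — only the 374.00 mm² overlap (of its 517.00 mm²) is removed, clipping the outline — 1 connected region. Overall, the cross-section is a single solid region. The nearest boundary edge runs (0.00, 0.00)→(0.00, 25.50); distance from the point to it = 0.50 mm. The point is inside the cross-section, 0.50 mm from the nearest boundary — within the 1.2 mm shell band (3 × 0.4).

shell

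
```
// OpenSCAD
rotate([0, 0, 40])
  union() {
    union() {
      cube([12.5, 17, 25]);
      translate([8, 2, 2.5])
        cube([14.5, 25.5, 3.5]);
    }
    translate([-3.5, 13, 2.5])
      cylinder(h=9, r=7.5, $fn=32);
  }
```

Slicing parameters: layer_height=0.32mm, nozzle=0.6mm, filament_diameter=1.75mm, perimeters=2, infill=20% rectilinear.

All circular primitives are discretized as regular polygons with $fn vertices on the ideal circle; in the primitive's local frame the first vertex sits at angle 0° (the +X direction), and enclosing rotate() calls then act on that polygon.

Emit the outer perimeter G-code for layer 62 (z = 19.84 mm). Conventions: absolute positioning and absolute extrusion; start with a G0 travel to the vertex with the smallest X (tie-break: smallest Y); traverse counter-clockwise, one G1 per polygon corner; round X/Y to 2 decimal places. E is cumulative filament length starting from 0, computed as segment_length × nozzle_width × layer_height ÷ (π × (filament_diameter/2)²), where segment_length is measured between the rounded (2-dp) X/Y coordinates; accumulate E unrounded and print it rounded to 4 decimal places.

G0 X-10.93 Y13.02 Z19.84
G1 X0.00 Y0.00 E1.3570
G1 X9.58 Y8.03 E2.3548
G1 X-1.35 Y21.06 E3.7124
G1 X-10.93 Y13.02 E4.7107

At z = 19.84 mm: the cube (footprint 12.5×17) is included at this height; the cube at (8, 2) is not intersected at this z (z outside [2.5, 6]); Merging all regions: only the 12.5×17 cube is present, so the union is just that shape — 1 connected region; the cylinder at (-3.5, 13) does not reach this height (z outside [2.5, 11.5]); Merging all regions: only that combined region is present, so the union is just that shape — 1 connected region; (rotated 40° about Z; rotation is an isometry so areas/perimeters/island counts are preserved). The outline is a single polygon with 4 vertices. Extrusion per mm of travel: 0.6 × 0.32 / (π × 0.875²) = 0.079824. Accumulating E over each segment gives final E = 4.7107.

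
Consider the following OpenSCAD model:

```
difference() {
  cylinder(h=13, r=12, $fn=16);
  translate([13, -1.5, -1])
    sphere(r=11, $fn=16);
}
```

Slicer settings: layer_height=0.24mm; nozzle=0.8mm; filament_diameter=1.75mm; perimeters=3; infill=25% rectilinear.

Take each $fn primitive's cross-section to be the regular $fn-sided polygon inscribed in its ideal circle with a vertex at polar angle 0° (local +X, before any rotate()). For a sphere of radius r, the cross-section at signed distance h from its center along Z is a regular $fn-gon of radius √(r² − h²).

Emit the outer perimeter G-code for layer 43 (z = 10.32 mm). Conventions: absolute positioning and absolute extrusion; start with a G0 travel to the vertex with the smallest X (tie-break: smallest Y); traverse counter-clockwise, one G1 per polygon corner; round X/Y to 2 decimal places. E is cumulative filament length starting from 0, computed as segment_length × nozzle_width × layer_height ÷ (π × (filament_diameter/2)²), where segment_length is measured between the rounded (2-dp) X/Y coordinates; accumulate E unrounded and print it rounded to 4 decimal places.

At z = 10.32 mm: the r=12 cylinder contributes a regular 16-gon of circumradius 12; the sphere at (13, -1.5) is not intersected at this z (|z−center|=11.320 > r=11); Taking the first minus the rest: none of the subtracted shapes is present at this height, so the r=12 cylinder is unchanged — 1 connected region. The outline is a single polygon with 16 vertices. Extrusion per mm of travel: 0.8 × 0.24 / (π × 0.875²) = 0.079824. Accumulating E over each segment gives final E = 5.9814.

G0 X-12.00 Y0.00 Z10.32
G1 X-11.09 Y-4.59 E0.3735
G1 X-8.49 Y-8.49 E0.7477
G1 X-4.59 Y-11.09 E1.1218
G1 X0.00 Y-12.00 E1.4954
G1 X4.59 Y-11.09 E1.8689
G1 X8.49 Y-8.49 E2.2430
G1 X11.09 Y-4.59 E2.6172
G1 X12.00 Y0.00 E2.9907
G1 X11.09 Y4.59 E3.3642
G1 X8.49 Y8.49 E3.7384
G1 X4.59 Y11.09 E4.1125
G1 X0.00 Y12.00 E4.4861
G1 X-4.59 Y11.09 E4.8596
G1 X-8.49 Y8.49 E5.2338
G1 X-11.09 Y4.59 E5.6079
G1 X-12.00 Y0.00 E5.9814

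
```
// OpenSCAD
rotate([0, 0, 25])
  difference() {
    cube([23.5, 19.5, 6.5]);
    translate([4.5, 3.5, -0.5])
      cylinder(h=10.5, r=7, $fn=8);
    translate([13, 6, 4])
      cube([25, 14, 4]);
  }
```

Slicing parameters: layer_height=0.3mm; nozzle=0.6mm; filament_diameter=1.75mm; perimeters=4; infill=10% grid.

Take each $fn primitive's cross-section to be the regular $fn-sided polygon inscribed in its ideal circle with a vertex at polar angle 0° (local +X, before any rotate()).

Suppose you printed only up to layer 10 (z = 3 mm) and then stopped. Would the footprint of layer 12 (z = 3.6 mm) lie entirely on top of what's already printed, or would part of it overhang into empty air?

Compare the two slices. At z = 3: the cube (footprint 23.5×19.5) is included at this height (area 458.25 mm²); the r=7 cylinder at (4.5, 3.5) gives a regular 8-gon of circumradius 7 (constant along its height) (area = (8/2)·7.000²·sin(360°/8) = 138.59 mm²); the cube at (13, 6) does not reach this height (z outside [4, 8]); Subtracting the remaining from the first: starting from the 23.5×19.5 cube (458.25 mm²), the r=7 cylinder at (4.5, 3.5) partially overlaps it — only the 99.67 mm² overlap (of its 138.59 mm²) is removed, clipping the outline — area = 358.58 mm²; (whole slice rotated 25° about Z — lengths, areas and connectivity unchanged). At z = 3.6: the 23.5×19.5 cube contributes its full rectangle (area 458.25 mm²); the cylinder at (4.5, 3.5): section is a regular 8-gon, circumradius r=7 (area = (8/2)·7.000²·sin(360°/8) = 138.59 mm²); the cube at (13, 6) is absent (z outside [4, 8]); Subtracting the remaining from the first: starting from the 23.5×19.5 cube (458.25 mm²), the r=7 cylinder at (4.5, 3.5) partially overlaps it — only the 99.67 mm² overlap (of its 138.59 mm²) is removed, clipping the outline — area = 358.58 mm²; (whole slice rotated 25° about Z — lengths, areas and connectivity unchanged). Checking containment: the cross-section at z = 3.6 is a subset of the cross-section at z = 3.

entirely on top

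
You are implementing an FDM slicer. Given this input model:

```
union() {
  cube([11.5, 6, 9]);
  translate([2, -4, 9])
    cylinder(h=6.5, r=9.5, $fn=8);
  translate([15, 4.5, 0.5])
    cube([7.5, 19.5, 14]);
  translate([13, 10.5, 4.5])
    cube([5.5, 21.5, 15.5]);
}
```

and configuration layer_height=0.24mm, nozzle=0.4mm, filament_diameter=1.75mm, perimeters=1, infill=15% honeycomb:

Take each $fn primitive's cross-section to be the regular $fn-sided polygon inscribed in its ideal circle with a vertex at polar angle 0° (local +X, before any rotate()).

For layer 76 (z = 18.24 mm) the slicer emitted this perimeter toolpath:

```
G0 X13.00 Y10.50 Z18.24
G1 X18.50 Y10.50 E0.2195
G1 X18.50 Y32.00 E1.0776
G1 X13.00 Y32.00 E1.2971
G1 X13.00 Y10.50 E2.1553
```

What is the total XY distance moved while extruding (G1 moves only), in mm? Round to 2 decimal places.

Sum the Euclidean lengths of each G1 segment: total = 54.00 mm.

54.00 mm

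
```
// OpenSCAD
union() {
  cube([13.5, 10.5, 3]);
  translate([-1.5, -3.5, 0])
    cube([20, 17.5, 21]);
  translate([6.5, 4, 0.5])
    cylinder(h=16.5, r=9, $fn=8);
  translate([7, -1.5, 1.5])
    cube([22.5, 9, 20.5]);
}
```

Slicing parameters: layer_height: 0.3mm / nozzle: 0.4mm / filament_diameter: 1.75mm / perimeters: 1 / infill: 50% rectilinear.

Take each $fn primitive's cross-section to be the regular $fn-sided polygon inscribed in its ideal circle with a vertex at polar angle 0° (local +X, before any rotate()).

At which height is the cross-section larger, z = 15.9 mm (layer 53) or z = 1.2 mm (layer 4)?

layer 53 (z = 15.9 mm)

Layer 53 (z = 15.9): the cube is not intersected at this z (z outside [0, 3]); the 20×17.5 cube at (-1.5, -3.5) contributes its full rectangle (area 350.00 mm²); the r=9 cylinder at (6.5, 4) gives a regular 8-gon of circumradius 9 (constant along its height) (area = (8/2)·9.000²·sin(360°/8) = 229.10 mm²); the cube at (7, -1.5) (footprint 22.5×9) is included at this height (area 202.50 mm²); Merging all regions: the regions partially overlap — summed areas 781.60 mm² minus the doubly-counted overlap 324.76 mm² gives 456.85 mm² — area = 456.85 mm². So its area = 456.85 mm². Layer 4 (z = 1.2): the cube is present — its section is the full 13.5×10.5 rectangle (area 141.75 mm²); the cube at (-1.5, -3.5) (footprint 20×17.5) is included at this height (area 350.00 mm²); the r=9 cylinder at (6.5, 4) gives a regular 8-gon of circumradius 9 (constant along its height) (area = (8/2)·9.000²·sin(360°/8) = 229.10 mm²); the cube at (7, -1.5) is not intersected at this z (z outside [1.5, 22]); Merging all regions: the regions partially overlap — summed areas 720.85 mm² minus the doubly-counted overlap 363.01 mm² gives 357.85 mm² — area = 357.85 mm². So its area = 357.85 mm². Layer 53 is larger (456.85 vs 357.85 mm²).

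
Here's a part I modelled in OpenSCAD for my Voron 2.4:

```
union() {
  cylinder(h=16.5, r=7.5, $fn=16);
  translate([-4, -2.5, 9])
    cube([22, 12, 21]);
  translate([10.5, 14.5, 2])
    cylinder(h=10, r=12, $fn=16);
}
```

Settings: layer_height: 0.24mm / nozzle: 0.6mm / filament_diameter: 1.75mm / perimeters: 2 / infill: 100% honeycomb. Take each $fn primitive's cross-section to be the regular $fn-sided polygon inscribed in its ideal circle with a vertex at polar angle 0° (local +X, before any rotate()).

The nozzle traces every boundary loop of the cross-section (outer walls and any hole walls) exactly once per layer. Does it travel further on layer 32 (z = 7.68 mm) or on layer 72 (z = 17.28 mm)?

Layer 32 (z = 7.68): the r=7.5 cylinder contributes a regular 16-gon of circumradius 7.5 (perimeter = 2·16·7.500·sin(180°/16) = 46.82 mm); the cube at (-4, -2.5) is absent (z outside [9, 30]); the r=12 cylinder at (10.5, 14.5) contributes a regular 16-gon of circumradius 12 (perimeter = 2·16·12.000·sin(180°/16) = 74.91 mm); Combining (union): the regions partially overlap (shared area 6.29 mm²), so the edge portions inside another operand are dropped and the merged outline is re-measured after clipping — boundary = 107.67 mm. So its perimeter = 107.67 mm. Layer 72 (z = 17.28): the cylinder is absent (z outside [0, 16.5]); the cube at (-4, -2.5) (footprint 22×12) is included at this height (perimeter 68.00 mm); the cylinder at (10.5, 14.5) does not reach this height (z outside [2, 12]); Merging all regions: only the 22×12 cube at (-4, -2.5) is present, so the union is just that shape — boundary = 68.00 mm. So its perimeter = 68.00 mm. Layer 32 is larger (107.67 vs 68.00 mm).

layer 32 (z = 7.68 mm)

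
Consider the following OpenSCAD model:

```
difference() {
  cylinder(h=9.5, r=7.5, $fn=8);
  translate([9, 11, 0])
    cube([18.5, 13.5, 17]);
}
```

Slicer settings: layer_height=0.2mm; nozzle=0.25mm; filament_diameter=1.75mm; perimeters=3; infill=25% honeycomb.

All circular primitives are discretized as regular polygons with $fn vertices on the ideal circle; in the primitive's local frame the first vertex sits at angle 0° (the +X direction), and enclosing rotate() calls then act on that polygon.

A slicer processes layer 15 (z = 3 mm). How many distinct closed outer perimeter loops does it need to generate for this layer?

At z = 3 mm: the cylinder: section is a regular 8-gon, circumradius r=7.5; the cube at (9, 11) is present — its section is the full 18.5×13.5 rectangle; Subtracting the remaining from the first: starting from the r=7.5 cylinder, the 18.5×13.5 cube at (9, 11) misses the remaining region (no effect) — 1 connected region. The result has 1 disconnected region.

1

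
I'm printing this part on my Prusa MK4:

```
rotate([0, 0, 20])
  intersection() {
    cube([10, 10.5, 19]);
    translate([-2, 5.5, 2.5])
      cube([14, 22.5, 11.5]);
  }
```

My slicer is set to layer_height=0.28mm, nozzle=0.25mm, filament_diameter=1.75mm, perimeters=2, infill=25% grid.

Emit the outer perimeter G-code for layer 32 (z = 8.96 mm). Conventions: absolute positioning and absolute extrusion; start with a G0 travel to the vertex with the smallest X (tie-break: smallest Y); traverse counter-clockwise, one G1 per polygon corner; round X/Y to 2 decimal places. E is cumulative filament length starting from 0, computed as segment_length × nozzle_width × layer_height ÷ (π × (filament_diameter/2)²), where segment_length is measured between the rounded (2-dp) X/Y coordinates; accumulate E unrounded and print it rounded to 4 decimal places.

At z = 8.96 mm: the cube (footprint 10×10.5) is included at this height; the 14×22.5 cube at (-2, 5.5) contributes its full rectangle; Keeping only the common overlap: the 14×22.5 cube at (-2, 5.5) partially overlaps the 10×10.5 cube; clipping to the common part keeps 50.00 mm² — 1 connected region; (whole slice rotated 20° about Z — lengths, areas and connectivity unchanged). The outline is a single polygon with 4 vertices. Extrusion per mm of travel: 0.25 × 0.28 / (π × 0.875²) = 0.029103. Accumulating E over each segment gives final E = 0.8733.

G0 X-3.59 Y9.87 Z8.96
G1 X-1.88 Y5.17 E0.1456
G1 X7.52 Y8.59 E0.4367
G1 X5.81 Y13.29 E0.5822
G1 X-3.59 Y9.87 E0.8733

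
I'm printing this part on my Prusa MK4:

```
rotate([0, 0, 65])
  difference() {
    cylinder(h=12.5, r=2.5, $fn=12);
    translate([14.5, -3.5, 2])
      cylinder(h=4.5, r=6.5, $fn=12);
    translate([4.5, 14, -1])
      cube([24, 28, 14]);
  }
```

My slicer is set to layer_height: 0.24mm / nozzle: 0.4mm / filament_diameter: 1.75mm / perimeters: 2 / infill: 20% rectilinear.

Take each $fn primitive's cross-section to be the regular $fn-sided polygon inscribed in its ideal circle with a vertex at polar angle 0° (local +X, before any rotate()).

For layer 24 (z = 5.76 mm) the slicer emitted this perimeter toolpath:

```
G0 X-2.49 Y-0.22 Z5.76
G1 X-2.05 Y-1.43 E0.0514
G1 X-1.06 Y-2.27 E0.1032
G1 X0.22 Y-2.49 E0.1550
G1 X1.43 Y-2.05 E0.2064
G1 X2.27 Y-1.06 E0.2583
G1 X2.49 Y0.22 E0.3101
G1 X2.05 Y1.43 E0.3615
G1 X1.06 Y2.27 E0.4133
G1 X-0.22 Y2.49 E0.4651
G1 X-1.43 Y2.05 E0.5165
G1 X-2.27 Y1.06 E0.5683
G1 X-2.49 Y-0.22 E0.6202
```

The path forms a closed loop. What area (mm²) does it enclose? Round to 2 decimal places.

Apply the shoelace formula to the sequence of (X, Y) vertices; enclosed area = 18.77 mm².

18.77 mm²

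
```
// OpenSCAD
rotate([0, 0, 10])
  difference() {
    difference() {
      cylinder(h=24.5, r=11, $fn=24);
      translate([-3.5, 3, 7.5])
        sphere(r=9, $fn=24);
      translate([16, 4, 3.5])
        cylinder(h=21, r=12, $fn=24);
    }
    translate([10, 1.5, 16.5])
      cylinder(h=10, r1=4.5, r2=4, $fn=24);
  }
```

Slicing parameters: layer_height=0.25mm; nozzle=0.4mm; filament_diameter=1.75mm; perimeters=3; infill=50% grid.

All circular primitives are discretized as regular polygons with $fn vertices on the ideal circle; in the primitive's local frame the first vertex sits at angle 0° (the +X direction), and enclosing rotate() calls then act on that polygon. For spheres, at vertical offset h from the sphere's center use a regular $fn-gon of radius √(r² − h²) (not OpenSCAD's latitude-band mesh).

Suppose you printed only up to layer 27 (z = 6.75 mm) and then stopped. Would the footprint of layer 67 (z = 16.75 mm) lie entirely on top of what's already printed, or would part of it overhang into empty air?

Compare the two slices. At z = 6.75: the r=11 cylinder contributes a regular 24-gon of circumradius 11 (area = (24/2)·11.000²·sin(360°/24) = 375.81 mm²); the r=9 sphere at (-3.5, 3) slices to a regular 24-gon of circumradius 8.969 (√(r²−h²) with h=0.75 from center) (area = (24/2)·8.969²·sin(360°/24) = 249.83 mm²); the r=12 cylinder at (16, 4) gives a regular 24-gon of circumradius 12 (constant along its height) (area = (24/2)·12.000²·sin(360°/24) = 447.24 mm²); Subtracting the remaining from the first: starting from the r=11 cylinder (375.81 mm²), the r=9 sphere at (-3.5, 3) partially overlaps it — only the 212.96 mm² overlap (of its 249.83 mm²) is removed, clipping the outline; the r=12 cylinder at (16, 4) partially overlaps it — only the 62.94 mm² overlap (of its 447.24 mm²) is removed, clipping the outline — area = 99.90 mm²; the cone at (10, 1.5) does not reach this height (z outside [16.5, 26.5]); Taking the first minus the rest: none of the subtracted shapes is present at this height, so the result so far is unchanged — area = 99.90 mm²; (whole slice rotated 10° about Z — lengths, areas and connectivity unchanged). At z = 16.75: the cylinder: section is a regular 24-gon, circumradius r=11 (area = (24/2)·11.000²·sin(360°/24) = 375.81 mm²); the sphere at (-3.5, 3) does not reach this height (|z−center|=9.250 > r=9); the r=12 cylinder at (16, 4) contributes a regular 24-gon of circumradius 12 (area = (24/2)·12.000²·sin(360°/24) = 447.24 mm²); Subtracting the remaining from the first: starting from the r=11 cylinder (375.81 mm²), the r=12 cylinder at (16, 4) partially overlaps it — only the 69.36 mm² overlap (of its 447.24 mm²) is removed, clipping the outline — area = 306.44 mm²; the cone at (10, 1.5) (r1=4.5→r2=4) has section circumradius 4.487 here — a regular 24-gon (area = (24/2)·4.487²·sin(360°/24) = 62.54 mm²); After the difference (first − rest): starting from the result so far (306.44 mm²), the cone at (10, 1.5) misses the remaining region (no effect) — area = 306.44 mm²; (whole slice rotated 10° about Z — lengths, areas and connectivity unchanged). Checking containment: at z = 16.75 the cross-section extends beyond the z = 6.75 cross-section by about 206.54 mm².

part overhangs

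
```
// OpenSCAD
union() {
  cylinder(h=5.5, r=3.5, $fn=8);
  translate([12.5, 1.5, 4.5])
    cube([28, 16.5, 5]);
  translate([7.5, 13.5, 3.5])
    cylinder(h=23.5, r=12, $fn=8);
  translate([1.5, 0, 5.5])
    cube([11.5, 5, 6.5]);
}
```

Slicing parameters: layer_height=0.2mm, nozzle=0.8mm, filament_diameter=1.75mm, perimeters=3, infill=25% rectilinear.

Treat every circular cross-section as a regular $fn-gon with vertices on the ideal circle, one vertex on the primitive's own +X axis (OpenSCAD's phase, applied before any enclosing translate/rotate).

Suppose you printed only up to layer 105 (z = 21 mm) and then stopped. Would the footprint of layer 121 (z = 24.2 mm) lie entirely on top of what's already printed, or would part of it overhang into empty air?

Compare the two slices. At z = 21: the cylinder is not intersected at this z (z outside [0, 5.5]); the cube at (12.5, 1.5) is not intersected at this z (z outside [4.5, 9.5]); the cylinder at (7.5, 13.5): section is a regular 8-gon, circumradius r=12 (area = (8/2)·12.000²·sin(360°/8) = 407.29 mm²); the cube at (1.5, 0) is absent (z outside [5.5, 12]); Combining (union): only the r=12 cylinder at (7.5, 13.5) is present, so the union is just that shape — area = 407.29 mm². At z = 24.2: the cylinder is absent (z outside [0, 5.5]); the cube at (12.5, 1.5) does not reach this height (z outside [4.5, 9.5]); the r=12 cylinder at (7.5, 13.5) gives a regular 8-gon of circumradius 12 (constant along its height) (area = (8/2)·12.000²·sin(360°/8) = 407.29 mm²); the cube at (1.5, 0) is absent (z outside [5.5, 12]); Combining (union): only the r=12 cylinder at (7.5, 13.5) is present, so the union is just that shape — area = 407.29 mm². Checking containment: the cross-section at z = 24.2 is a subset of the cross-section at z = 21.

entirely on top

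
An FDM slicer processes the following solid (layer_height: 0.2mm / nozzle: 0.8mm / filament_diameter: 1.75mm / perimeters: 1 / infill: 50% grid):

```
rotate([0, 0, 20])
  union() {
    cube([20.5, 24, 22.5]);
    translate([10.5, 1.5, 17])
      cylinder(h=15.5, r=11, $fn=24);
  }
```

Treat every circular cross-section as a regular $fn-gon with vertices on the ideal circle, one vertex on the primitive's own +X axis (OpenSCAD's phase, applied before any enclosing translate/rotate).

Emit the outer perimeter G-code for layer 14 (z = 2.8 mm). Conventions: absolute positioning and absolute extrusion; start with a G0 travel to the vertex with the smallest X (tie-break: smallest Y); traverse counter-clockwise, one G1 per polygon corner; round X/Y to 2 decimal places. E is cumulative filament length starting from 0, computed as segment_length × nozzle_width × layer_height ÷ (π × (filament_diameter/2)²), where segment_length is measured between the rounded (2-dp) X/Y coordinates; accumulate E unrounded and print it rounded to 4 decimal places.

G0 X-8.21 Y22.55 Z2.80
G1 X0.00 Y0.00 E1.5964
G1 X19.26 Y7.01 E2.9598
G1 X11.06 Y29.56 E4.5559
G1 X-8.21 Y22.55 E5.9199

At z = 2.8 mm: the cube is present — its section is the full 20.5×24 rectangle; the cylinder at (10.5, 1.5) is not intersected at this z (z outside [17, 32.5]); Taking the union: only the 20.5×24 cube is present, so the union is just that shape — 1 connected region; (whole slice rotated 20° about Z — lengths, areas and connectivity unchanged). The outline is a single polygon with 4 vertices. Extrusion per mm of travel: 0.8 × 0.2 / (π × 0.875²) = 0.066520. Accumulating E over each segment gives final E = 5.9199.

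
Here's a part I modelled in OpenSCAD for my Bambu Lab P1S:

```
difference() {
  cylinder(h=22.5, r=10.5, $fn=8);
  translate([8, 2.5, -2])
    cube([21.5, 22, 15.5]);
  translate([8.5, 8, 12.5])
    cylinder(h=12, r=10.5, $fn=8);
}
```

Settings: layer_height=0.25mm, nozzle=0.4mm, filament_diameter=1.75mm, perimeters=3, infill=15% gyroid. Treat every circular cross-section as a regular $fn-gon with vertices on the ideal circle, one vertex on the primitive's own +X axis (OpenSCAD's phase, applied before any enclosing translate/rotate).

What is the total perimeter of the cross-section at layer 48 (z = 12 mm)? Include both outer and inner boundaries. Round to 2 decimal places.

65.46 mm

At z = 12 mm: the cylinder: section is a regular 8-gon, circumradius r=10.5 (perimeter = 2·8·10.500·sin(180°/8) = 64.29 mm); the cube at (8, 2.5) is present — its section is the full 21.5×22 rectangle (perimeter 87.00 mm); the cylinder at (8.5, 8) is absent (z outside [12.5, 24.5]); Taking the first minus the rest: starting from the r=10.5 cylinder, the 21.5×22 cube at (8, 2.5) partially overlaps it — only the 2.59 mm² overlap (of its 473.00 mm²) is removed, clipping the outline — boundary = 65.46 mm. Overall, the cross-section is a single solid region. Total boundary length (outer) = 65.46 mm.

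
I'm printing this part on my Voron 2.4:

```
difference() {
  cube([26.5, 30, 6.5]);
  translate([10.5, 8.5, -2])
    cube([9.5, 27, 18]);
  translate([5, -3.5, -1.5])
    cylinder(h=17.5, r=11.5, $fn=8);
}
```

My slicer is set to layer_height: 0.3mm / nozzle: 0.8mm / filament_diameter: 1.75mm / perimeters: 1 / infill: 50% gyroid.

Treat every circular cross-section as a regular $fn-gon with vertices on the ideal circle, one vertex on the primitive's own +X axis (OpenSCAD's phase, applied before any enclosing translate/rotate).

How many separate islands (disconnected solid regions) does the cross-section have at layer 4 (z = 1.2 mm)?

At z = 1.2 mm: the cube (footprint 26.5×30) is included at this height; the cube at (10.5, 8.5) (footprint 9.5×27) is included at this height; the r=11.5 cylinder at (5, -3.5) contributes a regular 8-gon of circumradius 11.5; After the difference (first − rest): starting from the 26.5×30 cube, the 9.5×27 cube at (10.5, 8.5) partially overlaps it — only the 204.25 mm² overlap (of its 256.50 mm²) is removed, clipping the outline; the r=11.5 cylinder at (5, -3.5) partially overlaps it — only the 90.62 mm² overlap (of its 374.06 mm²) is removed, clipping the outline — 1 connected region. Overall, the cross-section is a single solid region. Island count = 1.

1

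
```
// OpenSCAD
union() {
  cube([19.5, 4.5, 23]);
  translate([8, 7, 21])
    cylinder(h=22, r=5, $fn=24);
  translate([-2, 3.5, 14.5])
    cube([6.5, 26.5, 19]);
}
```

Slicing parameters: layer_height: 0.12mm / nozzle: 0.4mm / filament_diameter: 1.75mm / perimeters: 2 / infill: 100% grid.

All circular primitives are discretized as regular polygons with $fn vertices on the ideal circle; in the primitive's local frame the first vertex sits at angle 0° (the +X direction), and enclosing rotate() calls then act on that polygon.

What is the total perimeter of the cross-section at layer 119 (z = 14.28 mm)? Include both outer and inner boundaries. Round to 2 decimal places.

48.00 mm

At z = 14.28 mm: the cube (footprint 19.5×4.5) is included at this height (perimeter 48.00 mm); the cylinder at (8, 7) does not reach this height (z outside [21, 43]); the cube at (-2, 3.5) is absent (z outside [14.5, 33.5]); Merging all regions: only the 19.5×4.5 cube is present, so the union is just that shape — boundary = 48.00 mm. Overall, the cross-section is a single solid region. Total boundary length (outer) = 48.00 mm.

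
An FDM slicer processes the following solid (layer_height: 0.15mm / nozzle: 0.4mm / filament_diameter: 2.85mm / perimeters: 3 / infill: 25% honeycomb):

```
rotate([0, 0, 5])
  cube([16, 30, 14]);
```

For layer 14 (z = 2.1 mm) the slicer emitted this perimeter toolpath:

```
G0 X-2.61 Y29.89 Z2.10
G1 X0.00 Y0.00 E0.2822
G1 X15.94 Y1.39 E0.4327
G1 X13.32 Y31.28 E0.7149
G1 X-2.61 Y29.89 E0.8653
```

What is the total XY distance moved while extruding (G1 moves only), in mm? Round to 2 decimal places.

92.00 mm

Sum the Euclidean lengths of each G1 segment: total = 92.00 mm.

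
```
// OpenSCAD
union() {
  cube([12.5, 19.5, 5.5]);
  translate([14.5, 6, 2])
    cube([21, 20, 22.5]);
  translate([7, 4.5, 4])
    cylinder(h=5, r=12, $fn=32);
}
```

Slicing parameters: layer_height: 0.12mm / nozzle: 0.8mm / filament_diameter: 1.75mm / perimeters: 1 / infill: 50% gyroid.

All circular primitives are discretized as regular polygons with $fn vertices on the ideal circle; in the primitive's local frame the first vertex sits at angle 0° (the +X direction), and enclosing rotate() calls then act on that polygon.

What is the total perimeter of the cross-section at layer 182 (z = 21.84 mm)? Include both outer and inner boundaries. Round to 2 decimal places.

82.00 mm

At z = 21.84 mm: the cube is not intersected at this z (z outside [0, 5.5]); the cube at (14.5, 6) is present — its section is the full 21×20 rectangle (perimeter 82.00 mm); the cylinder at (7, 4.5) is absent (z outside [4, 9]); Combining (union): only the 21×20 cube at (14.5, 6) is present, so the union is just that shape — boundary = 82.00 mm. Overall, the cross-section is a single solid region. Total boundary length (outer) = 82.00 mm.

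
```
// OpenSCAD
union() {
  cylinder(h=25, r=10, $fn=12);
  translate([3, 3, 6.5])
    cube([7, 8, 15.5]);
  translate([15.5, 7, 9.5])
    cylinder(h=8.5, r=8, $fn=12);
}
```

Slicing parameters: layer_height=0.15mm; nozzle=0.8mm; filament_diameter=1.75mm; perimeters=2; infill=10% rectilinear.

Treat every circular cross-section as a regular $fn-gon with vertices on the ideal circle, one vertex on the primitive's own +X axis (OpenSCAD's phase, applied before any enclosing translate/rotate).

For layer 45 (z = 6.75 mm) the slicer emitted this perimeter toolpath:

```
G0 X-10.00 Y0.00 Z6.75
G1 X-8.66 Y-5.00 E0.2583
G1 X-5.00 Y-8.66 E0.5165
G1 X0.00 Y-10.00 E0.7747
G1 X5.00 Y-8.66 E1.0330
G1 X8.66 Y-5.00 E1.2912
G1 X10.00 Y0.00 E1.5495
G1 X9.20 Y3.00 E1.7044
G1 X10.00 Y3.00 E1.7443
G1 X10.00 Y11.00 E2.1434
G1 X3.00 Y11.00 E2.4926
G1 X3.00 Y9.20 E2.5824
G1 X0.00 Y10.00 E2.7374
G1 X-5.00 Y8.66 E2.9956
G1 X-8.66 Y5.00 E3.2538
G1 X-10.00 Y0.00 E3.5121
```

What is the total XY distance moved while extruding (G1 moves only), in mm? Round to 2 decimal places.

Sum the Euclidean lengths of each G1 segment: total = 70.40 mm.

70.40 mm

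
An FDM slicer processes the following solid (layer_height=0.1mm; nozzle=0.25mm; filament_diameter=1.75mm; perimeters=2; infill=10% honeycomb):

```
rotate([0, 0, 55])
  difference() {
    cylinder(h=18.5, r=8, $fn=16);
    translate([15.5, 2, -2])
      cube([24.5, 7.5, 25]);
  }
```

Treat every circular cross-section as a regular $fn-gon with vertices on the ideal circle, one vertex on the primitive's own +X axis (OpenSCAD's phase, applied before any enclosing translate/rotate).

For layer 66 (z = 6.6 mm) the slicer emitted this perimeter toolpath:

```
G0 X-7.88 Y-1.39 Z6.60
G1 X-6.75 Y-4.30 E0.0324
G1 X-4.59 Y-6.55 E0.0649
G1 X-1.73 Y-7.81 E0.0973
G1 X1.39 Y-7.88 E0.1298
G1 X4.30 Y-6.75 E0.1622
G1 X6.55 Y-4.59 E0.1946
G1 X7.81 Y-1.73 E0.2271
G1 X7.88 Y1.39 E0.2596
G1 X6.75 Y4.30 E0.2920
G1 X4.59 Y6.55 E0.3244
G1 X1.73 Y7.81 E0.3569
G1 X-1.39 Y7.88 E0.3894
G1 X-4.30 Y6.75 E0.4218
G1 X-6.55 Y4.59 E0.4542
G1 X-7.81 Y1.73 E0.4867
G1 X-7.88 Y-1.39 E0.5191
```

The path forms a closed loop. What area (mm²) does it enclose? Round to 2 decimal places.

Apply the shoelace formula to the sequence of (X, Y) vertices; enclosed area = 195.96 mm².

195.96 mm²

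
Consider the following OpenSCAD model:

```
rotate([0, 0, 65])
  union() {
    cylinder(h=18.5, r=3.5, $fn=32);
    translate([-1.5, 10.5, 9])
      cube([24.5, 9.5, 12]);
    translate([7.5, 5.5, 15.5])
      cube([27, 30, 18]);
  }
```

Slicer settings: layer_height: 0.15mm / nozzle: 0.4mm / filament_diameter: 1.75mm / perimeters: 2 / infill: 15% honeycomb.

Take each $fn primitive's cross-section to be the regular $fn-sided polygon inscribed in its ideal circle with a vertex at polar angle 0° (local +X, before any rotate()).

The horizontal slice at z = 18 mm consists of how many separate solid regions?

At z = 18 mm: the cylinder: section is a regular 32-gon, circumradius r=3.5; the cube at (-1.5, 10.5) is present — its section is the full 24.5×9.5 rectangle; the cube at (7.5, 5.5) (footprint 27×30) is included at this height; Combining (union): the regions partially overlap (shared area 147.25 mm²), so overlapping operands fuse into one piece — 2 connected regions; (rotated 65° about Z; rotation is an isometry so areas/perimeters/island counts are preserved). The result has 2 disconnected regions.

2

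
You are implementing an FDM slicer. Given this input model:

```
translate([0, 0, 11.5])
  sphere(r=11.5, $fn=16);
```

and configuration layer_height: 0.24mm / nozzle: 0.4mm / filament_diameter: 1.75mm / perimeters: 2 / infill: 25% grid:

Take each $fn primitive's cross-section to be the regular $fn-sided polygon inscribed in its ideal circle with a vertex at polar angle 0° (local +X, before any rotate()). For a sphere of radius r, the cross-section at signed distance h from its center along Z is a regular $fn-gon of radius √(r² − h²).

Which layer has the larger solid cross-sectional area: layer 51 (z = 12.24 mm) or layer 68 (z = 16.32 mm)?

layer 51 (z = 12.24 mm)

Layer 51 (z = 12.24): the r=11.5 sphere slices to a regular 16-gon of circumradius 11.476 (√(r²−h²) with h=0.74 from center) (area = (16/2)·11.476²·sin(360°/16) = 403.20 mm²). So its area = 403.20 mm². Layer 68 (z = 16.32): the r=11.5 sphere slices to a regular 16-gon of circumradius 10.441 (√(r²−h²) with h=4.82 from center) (area = (16/2)·10.441²·sin(360°/16) = 333.75 mm²). So its area = 333.75 mm². Layer 51 is larger (403.20 vs 333.75 mm²).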